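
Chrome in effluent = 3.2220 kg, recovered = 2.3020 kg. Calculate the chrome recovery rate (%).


Formula: Recovery = recovered / input * 100
Substituting: Recovery = 2.3020 / 3.2220 * 100
Result: 71.4463 %


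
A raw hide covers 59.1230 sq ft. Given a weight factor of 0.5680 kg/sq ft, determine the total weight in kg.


Formula: Weight = area * weight_per_sqft
Substituting: Weight = 59.1230 * 0.5680
Result: 33.5819 kg


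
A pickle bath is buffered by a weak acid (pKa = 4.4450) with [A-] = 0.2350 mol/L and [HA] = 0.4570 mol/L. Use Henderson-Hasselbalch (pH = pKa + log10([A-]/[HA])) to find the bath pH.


ratio = [A-] / [HA] = 0.2350 / 0.4570 = 0.5142
log10(ratio) = -0.2888
pH = pKa + log10(ratio) = 4.4450 - 0.2888 = 4.1562


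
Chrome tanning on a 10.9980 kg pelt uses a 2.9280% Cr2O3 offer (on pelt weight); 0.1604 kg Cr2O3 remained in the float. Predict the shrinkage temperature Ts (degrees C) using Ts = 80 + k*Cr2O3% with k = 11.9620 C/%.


Offered = pelt * offer_pct / 100 = 10.9980 * 2.9280 / 100 = 0.3220 kg
Uptake = offered - residual = 0.3220 - 0.1604 = 0.1616 kg
Cr2O3% on pelt = uptake / pelt * 100 = 0.1616 / 10.9980 * 100 = 1.4696 %
Ts = 80 + k * Cr2O3% = 80 + 11.9620 * 1.4696 = 97.5788 C


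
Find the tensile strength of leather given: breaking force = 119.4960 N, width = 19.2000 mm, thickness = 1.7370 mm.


Formula: TS = force / (width * thickness)
Substituting: TS = 119.4960 / (19.2000 * 1.7370)
Result: 3.5830 N/mm^2


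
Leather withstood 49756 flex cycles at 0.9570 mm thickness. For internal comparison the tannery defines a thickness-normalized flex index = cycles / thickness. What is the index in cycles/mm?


Formula: Index = cycles / thickness
Substituting: Index = 49756 / 0.9570
Result: 51991.6405 cycles/mm


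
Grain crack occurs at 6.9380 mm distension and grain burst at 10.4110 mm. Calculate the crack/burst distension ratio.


Formula: Ratio = crack / burst
Substituting: Ratio = 6.9380 / 10.4110
Result: 0.6664


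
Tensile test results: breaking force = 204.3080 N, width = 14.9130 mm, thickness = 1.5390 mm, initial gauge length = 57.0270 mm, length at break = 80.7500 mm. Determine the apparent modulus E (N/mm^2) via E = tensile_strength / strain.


TS = F / (w * t) = 204.3080 / (14.9130 * 1.5390) = 8.9019 N/mm^2
strain = (Lf - L0) / L0 = (80.7500 - 57.0270) / 57.0270 = 0.4160
E = TS / strain = 8.9019 / 0.4160 = 21.3990 N/mm^2


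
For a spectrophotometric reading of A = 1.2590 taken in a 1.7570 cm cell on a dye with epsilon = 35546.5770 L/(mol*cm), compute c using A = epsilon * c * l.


Formula: c = A / (epsilon * l)
Substituting: c = 1.2590 / (35546.5770 * 1.7570)
Result: 2.0158e-05 mol/L


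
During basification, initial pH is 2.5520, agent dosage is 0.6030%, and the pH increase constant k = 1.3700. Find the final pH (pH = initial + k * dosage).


Formula: pH_final = pH_initial + k * base_pct
Substituting: pH_final = 2.5520 + 1.3700 * 0.6030
Result: 3.3781


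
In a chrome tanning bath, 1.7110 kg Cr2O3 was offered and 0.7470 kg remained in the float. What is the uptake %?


Formula: Uptake = (offered - residual) / offered * 100
Substituting: Uptake = (1.7110 - 0.7470) / 1.7110 * 100
Result: 56.3413 %


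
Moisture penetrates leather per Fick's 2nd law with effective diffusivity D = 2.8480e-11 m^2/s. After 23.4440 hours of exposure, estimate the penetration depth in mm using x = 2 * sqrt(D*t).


t = 23.4440 hr * 3600 = 84398.4000 s
D * t = 2.8480e-11 * 84398.4000 = 2.4037e-06
x = 2 * sqrt(D*t) = 2 * sqrt(2.4037e-06) = 0.00310075 m = 3.1008 mm


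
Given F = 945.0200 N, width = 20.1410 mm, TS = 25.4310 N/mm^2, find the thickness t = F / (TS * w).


Formula: t = F / (TS * w)
Substituting: t = 945.0200 / (25.4310 * 20.1410)
Result: 1.8450 mm


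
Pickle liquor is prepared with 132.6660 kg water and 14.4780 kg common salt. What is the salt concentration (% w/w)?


Formula: Conc = salt / (water + salt) * 100
Substituting: Conc = 14.4780 / (132.6660 + 14.4780) * 100
Result: 9.8393 %


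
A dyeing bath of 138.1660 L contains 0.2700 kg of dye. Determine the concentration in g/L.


Formula: Conc = dye_mass(kg) / volume(L) * 1000
Substituting: Conc = 0.2700 / 138.1660 * 1000
Result: 1.9542 g/L


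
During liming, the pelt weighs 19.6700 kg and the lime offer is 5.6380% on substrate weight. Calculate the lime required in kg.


Formula: Lime = substrate * pct / 100
Substituting: Lime = 19.6700 * 5.6380 / 100
Result: 1.1090 kg


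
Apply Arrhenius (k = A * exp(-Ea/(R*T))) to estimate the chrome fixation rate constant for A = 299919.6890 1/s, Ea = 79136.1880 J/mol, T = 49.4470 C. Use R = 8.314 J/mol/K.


T_K = T_C + 273.15 = 49.4470 + 273.15 = 322.5970 K
exponent = -Ea / (R * T_K) = -79136.1880 / (8.314 * 322.5970) = -29.5056
k = A * exp(exponent) = 299919.6890 * exp(-29.5056) = 4.6013e-08 1/s


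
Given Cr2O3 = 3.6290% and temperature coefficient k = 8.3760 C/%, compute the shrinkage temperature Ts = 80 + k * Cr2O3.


Formula: Ts = 80 + k * Cr2O3
Substituting: Ts = 80 + 8.3760 * 3.6290
Result: 110.3965 C


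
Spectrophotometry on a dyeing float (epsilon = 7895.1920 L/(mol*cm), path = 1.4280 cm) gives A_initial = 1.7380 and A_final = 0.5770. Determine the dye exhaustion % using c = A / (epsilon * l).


c_initial = A_i / (epsilon * l) = 1.7380 / (7895.1920 * 1.4280) = 1.5416e-04 mol/L
c_final = A_f / (epsilon * l) = 0.5770 / (7895.1920 * 1.4280) = 5.1178e-05 mol/L
Exhaustion = (c_initial - c_final) / c_initial * 100 = (1.5416e-04 - 5.1178e-05) / 1.5416e-04 * 100 = 66.8009 %


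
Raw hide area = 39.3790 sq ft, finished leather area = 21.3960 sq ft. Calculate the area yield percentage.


Formula: Yield = finished / raw * 100
Substituting: Yield = 21.3960 / 39.3790 * 100
Result: 54.3335 %


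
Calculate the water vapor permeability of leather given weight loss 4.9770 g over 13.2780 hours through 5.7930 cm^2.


Formula: WVP = loss / (area * time)
Substituting: WVP = 4.9770 / (5.7930 * 13.2780)
Result: 0.064704 g/(cm^2*hr)


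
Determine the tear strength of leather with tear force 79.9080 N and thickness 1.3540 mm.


Formula: Tear strength = force / thickness
Substituting: Tear strength = 79.9080 / 1.3540
Result: 59.0162 N/mm


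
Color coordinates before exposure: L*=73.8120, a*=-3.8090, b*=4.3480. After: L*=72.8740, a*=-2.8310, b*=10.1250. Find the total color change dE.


dL = -0.9380, da = 0.9780, db = 5.7770
dE = sqrt((-0.9380)^2 + 0.9780^2 + 5.7770^2) = 5.9338


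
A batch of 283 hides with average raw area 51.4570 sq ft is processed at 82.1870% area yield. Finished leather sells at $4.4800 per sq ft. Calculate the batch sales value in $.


Raw_total = N * avg_area = 283 * 51.4570 = 14562.3310 sq ft
Finished = Raw_total * yield / 100 = 14562.3310 * 82.1870 / 100 = 11968.3430 sq ft
Value = Finished * price = 11968.3430 * 4.4800 = 53618.1765 $


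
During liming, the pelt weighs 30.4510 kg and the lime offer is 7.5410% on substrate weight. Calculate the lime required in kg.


Formula: Lime = substrate * pct / 100
Substituting: Lime = 30.4510 * 7.5410 / 100
Result: 2.2963 kg


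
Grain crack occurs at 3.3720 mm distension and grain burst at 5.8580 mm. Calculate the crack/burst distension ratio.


Formula: Ratio = crack / burst
Substituting: Ratio = 3.3720 / 5.8580
Result: 0.5756


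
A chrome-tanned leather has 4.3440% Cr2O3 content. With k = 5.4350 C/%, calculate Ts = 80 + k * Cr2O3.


Formula: Ts = 80 + k * Cr2O3
Substituting: Ts = 80 + 5.4350 * 4.3440
Result: 103.6096 C


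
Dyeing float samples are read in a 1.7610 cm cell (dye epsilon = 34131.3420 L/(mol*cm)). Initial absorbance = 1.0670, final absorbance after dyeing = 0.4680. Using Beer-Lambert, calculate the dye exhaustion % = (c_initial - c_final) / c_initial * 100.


c_initial = A_i / (epsilon * l) = 1.0670 / (34131.3420 * 1.7610) = 1.7752e-05 mol/L
c_final = A_f / (epsilon * l) = 0.4680 / (34131.3420 * 1.7610) = 7.7863e-06 mol/L
Exhaustion = (c_initial - c_final) / c_initial * 100 = (1.7752e-05 - 7.7863e-06) / 1.7752e-05 * 100 = 56.1387 %


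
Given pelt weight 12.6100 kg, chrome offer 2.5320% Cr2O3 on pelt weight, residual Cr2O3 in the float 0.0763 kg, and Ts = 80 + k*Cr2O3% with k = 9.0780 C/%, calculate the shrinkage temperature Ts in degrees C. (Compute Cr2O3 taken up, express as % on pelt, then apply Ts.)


Offered = pelt * offer_pct / 100 = 12.6100 * 2.5320 / 100 = 0.3193 kg
Uptake = offered - residual = 0.3193 - 0.0763 = 0.2430 kg
Cr2O3% on pelt = uptake / pelt * 100 = 0.2430 / 12.6100 * 100 = 1.9269 %
Ts = 80 + k * Cr2O3% = 80 + 9.0780 * 1.9269 = 97.4926 C


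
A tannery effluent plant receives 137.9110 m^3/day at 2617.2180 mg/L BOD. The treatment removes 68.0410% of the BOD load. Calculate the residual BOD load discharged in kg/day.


Load_in = volume * conc / 1000 = 137.9110 * 2617.2180 / 1000 = 360.9432 kg/day
Removed = Load_in * eff / 100 = 360.9432 * 68.0410 / 100 = 245.5893 kg/day
Load_out = Load_in - Removed = 360.9432 - 245.5893 = 115.3538 kg/day


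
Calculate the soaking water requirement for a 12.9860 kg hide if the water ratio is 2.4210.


Formula: Water = hide_weight * ratio
Substituting: Water = 12.9860 * 2.4210
Result: 31.4391 kg


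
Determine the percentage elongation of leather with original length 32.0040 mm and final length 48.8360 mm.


Formula: Elongation = (Lf - L0) / L0 * 100
Substituting: Elongation = (48.8360 - 32.0040) / 32.0040 * 100
Result: 52.5934 %


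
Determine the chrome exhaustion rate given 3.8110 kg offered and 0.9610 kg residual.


Formula: Uptake = (offered - residual) / offered * 100
Substituting: Uptake = (3.8110 - 0.9610) / 3.8110 * 100
Result: 74.7835 %


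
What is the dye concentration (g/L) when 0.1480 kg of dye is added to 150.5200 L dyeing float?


Formula: Conc = dye_mass(kg) / volume(L) * 1000
Substituting: Conc = 0.1480 / 150.5200 * 1000
Result: 0.9833 g/L


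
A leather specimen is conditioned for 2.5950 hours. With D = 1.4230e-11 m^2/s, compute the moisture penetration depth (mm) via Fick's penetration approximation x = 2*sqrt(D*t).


t = 2.5950 hr * 3600 = 9342.0000 s
D * t = 1.4230e-11 * 9342.0000 = 1.3294e-07
x = 2 * sqrt(D*t) = 2 * sqrt(1.3294e-07) = 7.2921e-04 m = 0.7292 mm


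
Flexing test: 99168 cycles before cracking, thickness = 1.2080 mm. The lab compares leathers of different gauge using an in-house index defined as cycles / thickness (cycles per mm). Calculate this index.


Formula: Index = cycles / thickness
Substituting: Index = 99168 / 1.2080
Result: 82092.7152 cycles/mm


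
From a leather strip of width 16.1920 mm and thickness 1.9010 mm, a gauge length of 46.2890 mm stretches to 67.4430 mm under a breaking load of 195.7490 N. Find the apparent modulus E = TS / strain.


TS = F / (w * t) = 195.7490 / (16.1920 * 1.9010) = 6.3594 N/mm^2
strain = (Lf - L0) / L0 = (67.4430 - 46.2890) / 46.2890 = 0.4570
E = TS / strain = 6.3594 / 0.4570 = 13.9156 N/mm^2


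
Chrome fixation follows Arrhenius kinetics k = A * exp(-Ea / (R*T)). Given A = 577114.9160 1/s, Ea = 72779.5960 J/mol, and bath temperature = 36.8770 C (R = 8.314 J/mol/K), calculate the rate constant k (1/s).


T_K = T_C + 273.15 = 36.8770 + 273.15 = 310.0270 K
exponent = -Ea / (R * T_K) = -72779.5960 / (8.314 * 310.0270) = -28.2358
k = A * exp(exponent) = 577114.9160 * exp(-28.2358) = 3.1522e-07 1/s


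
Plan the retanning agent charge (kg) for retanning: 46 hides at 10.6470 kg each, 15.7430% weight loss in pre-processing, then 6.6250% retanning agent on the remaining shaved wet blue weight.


Total_raw = N * avg_wt = 46 * 10.6470 = 489.7620 kg
Substrate = Total_raw * (1 - loss/100) = 489.7620 * (1 - 15.7430/100) = 412.6588 kg
Retan = Substrate * pct / 100 = 412.6588 * 6.6250 / 100 = 27.3386 kg


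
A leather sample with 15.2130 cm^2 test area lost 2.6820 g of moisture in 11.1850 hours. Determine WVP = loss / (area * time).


Formula: WVP = loss / (area * time)
Substituting: WVP = 2.6820 / (15.2130 * 11.1850)
Result: 0.0157619 g/(cm^2*hr)


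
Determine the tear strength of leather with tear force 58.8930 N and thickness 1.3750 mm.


Formula: Tear strength = force / thickness
Substituting: Tear strength = 58.8930 / 1.3750
Result: 42.8313 N/mm


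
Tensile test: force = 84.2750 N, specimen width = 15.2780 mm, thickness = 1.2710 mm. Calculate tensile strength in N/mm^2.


Formula: TS = force / (width * thickness)
Substituting: TS = 84.2750 / (15.2780 * 1.2710)
Result: 4.3400 N/mm^2


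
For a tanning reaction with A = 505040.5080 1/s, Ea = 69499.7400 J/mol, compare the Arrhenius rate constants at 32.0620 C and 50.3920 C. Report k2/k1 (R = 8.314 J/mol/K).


T1 = 32.0620 + 273.15 = 305.2120 K; T2 = 50.3920 + 273.15 = 323.5420 K
k1 = A * exp(-Ea/(R*T1)) = 505040.5080 * exp(-69499.7400/(8.314*305.2120)) = 6.4352e-07 1/s
k2 = A * exp(-Ea/(R*T2)) = 505040.5080 * exp(-69499.7400/(8.314*323.5420)) = 3.0370e-06 1/s
k2/k1 = 3.0370e-06 / 6.4352e-07 = 4.7194


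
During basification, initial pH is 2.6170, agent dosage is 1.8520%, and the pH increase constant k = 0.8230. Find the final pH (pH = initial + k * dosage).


Formula: pH_final = pH_initial + k * base_pct
Substituting: pH_final = 2.6170 + 0.8230 * 1.8520
Result: 4.1412


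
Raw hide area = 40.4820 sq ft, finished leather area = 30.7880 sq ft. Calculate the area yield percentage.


Formula: Yield = finished / raw * 100
Substituting: Yield = 30.7880 / 40.4820 * 100
Result: 76.0536 %


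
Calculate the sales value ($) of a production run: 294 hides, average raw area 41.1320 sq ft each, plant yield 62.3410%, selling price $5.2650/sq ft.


Raw_total = N * avg_area = 294 * 41.1320 = 12092.8080 sq ft
Finished = Raw_total * yield / 100 = 12092.8080 * 62.3410 / 100 = 7538.7774 sq ft
Value = Finished * price = 7538.7774 * 5.2650 = 39691.6632 $


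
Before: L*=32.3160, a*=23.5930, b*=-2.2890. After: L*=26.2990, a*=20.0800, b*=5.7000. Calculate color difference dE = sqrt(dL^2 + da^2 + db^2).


dL = -6.0170, da = -3.5130, db = 7.9890
dE = sqrt((-6.0170)^2 + (-3.5130)^2 + 7.9890^2) = 10.6005


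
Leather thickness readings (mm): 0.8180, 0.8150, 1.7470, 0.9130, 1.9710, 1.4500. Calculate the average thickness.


Formula: Average = sum / n
Substituting: Average = 7.7140 / 6
Result: 1.2857 mm


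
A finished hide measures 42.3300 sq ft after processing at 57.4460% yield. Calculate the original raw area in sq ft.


Formula: raw = finished * 100 / yield
Substituting: raw = 42.3300 * 100 / 57.4460
Result: 73.6866 sq ft


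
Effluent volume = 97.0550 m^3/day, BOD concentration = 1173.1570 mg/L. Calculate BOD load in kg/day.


Formula: BOD_load = volume * conc / 1000
Substituting: BOD_load = 97.0550 * 1173.1570 / 1000
Result: 113.8608 kg/day


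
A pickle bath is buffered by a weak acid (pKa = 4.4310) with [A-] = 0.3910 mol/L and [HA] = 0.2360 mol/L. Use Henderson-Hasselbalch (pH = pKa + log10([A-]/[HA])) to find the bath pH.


ratio = [A-] / [HA] = 0.3910 / 0.2360 = 1.6568
log10(ratio) = 0.2193
pH = pKa + log10(ratio) = 4.4310 + 0.2193 = 4.6503


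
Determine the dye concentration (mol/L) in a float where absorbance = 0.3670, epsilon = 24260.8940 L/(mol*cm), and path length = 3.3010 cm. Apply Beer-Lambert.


Formula: c = A / (epsilon * l)
Substituting: c = 0.3670 / (24260.8940 * 3.3010)
Result: 4.5826e-06 mol/L


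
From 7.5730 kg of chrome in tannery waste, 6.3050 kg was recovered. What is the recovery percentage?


Formula: Recovery = recovered / input * 100
Substituting: Recovery = 6.3050 / 7.5730 * 100
Result: 83.2563 %


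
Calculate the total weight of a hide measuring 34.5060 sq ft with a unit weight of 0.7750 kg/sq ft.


Formula: Weight = area * weight_per_sqft
Substituting: Weight = 34.5060 * 0.7750
Result: 26.7422 kg


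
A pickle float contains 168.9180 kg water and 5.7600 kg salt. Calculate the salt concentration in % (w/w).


Formula: Conc = salt / (water + salt) * 100
Substituting: Conc = 5.7600 / (168.9180 + 5.7600) * 100
Result: 3.2975 %


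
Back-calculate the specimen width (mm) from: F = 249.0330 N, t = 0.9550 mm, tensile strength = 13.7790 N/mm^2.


Formula: w = F / (TS * t)
Substituting: w = 249.0330 / (13.7790 * 0.9550)
Result: 18.9250 mm


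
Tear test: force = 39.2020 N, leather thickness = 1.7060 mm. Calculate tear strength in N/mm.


Formula: Tear strength = force / thickness
Substituting: Tear strength = 39.2020 / 1.7060
Result: 22.9789 N/mm


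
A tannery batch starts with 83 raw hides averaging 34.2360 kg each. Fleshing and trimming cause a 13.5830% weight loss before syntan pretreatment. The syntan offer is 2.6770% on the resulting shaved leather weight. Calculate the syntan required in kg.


Total_raw = N * avg_wt = 83 * 34.2360 = 2841.5880 kg
Substrate = Total_raw * (1 - loss/100) = 2841.5880 * (1 - 13.5830/100) = 2455.6151 kg
Syntan = Substrate * pct / 100 = 2455.6151 * 2.6770 / 100 = 65.7368 kg


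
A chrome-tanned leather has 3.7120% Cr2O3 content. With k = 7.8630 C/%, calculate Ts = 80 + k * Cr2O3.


Formula: Ts = 80 + k * Cr2O3
Substituting: Ts = 80 + 7.8630 * 3.7120
Result: 109.1875 C


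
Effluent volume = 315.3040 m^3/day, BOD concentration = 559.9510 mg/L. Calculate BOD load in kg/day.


Formula: BOD_load = volume * conc / 1000
Substituting: BOD_load = 315.3040 * 559.9510 / 1000
Result: 176.5548 kg/day


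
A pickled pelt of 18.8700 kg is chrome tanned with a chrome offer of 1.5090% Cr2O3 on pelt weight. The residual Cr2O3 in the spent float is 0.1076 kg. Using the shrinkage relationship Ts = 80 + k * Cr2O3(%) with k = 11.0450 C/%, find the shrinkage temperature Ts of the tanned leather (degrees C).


Offered = pelt * offer_pct / 100 = 18.8700 * 1.5090 / 100 = 0.2847 kg
Uptake = offered - residual = 0.2847 - 0.1076 = 0.1771 kg
Cr2O3% on pelt = uptake / pelt * 100 = 0.1771 / 18.8700 * 100 = 0.9388 %
Ts = 80 + k * Cr2O3% = 80 + 11.0450 * 0.9388 = 90.3689 C


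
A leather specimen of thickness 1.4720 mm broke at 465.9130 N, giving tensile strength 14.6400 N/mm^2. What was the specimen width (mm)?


Formula: w = F / (TS * t)
Substituting: w = 465.9130 / (14.6400 * 1.4720)
Result: 21.6200 mm


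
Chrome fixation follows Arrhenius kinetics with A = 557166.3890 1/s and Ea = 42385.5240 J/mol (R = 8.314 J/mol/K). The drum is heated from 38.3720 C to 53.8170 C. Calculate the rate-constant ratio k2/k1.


T1 = 38.3720 + 273.15 = 311.5220 K; T2 = 53.8170 + 273.15 = 326.9670 K
k1 = A * exp(-Ea/(R*T1)) = 557166.3890 * exp(-42385.5240/(8.314*311.5220)) = 0.0435221 1/s
k2 = A * exp(-Ea/(R*T2)) = 557166.3890 * exp(-42385.5240/(8.314*326.9670)) = 0.0942839 1/s
k2/k1 = 0.0942839 / 0.0435221 = 2.1663


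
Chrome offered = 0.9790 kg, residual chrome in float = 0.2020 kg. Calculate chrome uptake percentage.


Formula: Uptake = (offered - residual) / offered * 100
Substituting: Uptake = (0.9790 - 0.2020) / 0.9790 * 100
Result: 79.3667 %


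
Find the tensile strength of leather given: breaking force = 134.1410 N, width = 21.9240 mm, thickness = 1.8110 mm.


Formula: TS = force / (width * thickness)
Substituting: TS = 134.1410 / (21.9240 * 1.8110)
Result: 3.3785 N/mm^2


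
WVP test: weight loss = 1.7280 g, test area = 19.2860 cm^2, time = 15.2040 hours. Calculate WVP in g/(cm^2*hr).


Formula: WVP = loss / (area * time)
Substituting: WVP = 1.7280 / (19.2860 * 15.2040)
Result: 0.0058931 g/(cm^2*hr)


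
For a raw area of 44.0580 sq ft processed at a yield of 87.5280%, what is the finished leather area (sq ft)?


Formula: finished = raw * yield / 100
Substituting: finished = 44.0580 * 87.5280 / 100
Result: 38.5631 sq ft


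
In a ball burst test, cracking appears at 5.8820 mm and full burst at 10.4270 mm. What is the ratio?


Formula: Ratio = crack / burst
Substituting: Ratio = 5.8820 / 10.4270
Result: 0.5641


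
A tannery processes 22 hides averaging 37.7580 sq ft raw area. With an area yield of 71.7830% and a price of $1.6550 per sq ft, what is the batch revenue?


Raw_total = N * avg_area = 22 * 37.7580 = 830.6760 sq ft
Finished = Raw_total * yield / 100 = 830.6760 * 71.7830 / 100 = 596.2842 sq ft
Value = Finished * price = 596.2842 * 1.6550 = 986.8503 $


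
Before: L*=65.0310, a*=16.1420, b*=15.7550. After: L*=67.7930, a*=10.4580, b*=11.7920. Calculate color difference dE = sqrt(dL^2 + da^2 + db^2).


dL = 2.7620, da = -5.6840, db = -3.9630
dE = sqrt(2.7620^2 + (-5.6840)^2 + (-3.9630)^2) = 7.4593


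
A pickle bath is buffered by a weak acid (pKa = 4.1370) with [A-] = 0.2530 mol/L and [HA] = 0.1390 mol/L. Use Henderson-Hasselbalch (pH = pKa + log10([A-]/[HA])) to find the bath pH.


ratio = [A-] / [HA] = 0.2530 / 0.1390 = 1.8201
log10(ratio) = 0.2601
pH = pKa + log10(ratio) = 4.1370 + 0.2601 = 4.3971


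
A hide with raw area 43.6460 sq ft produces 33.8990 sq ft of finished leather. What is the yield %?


Formula: Yield = finished / raw * 100
Substituting: Yield = 33.8990 / 43.6460 * 100
Result: 77.6681 %


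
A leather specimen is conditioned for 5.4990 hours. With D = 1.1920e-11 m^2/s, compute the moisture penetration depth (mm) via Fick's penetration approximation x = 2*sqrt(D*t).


t = 5.4990 hr * 3600 = 19796.4000 s
D * t = 1.1920e-11 * 19796.4000 = 2.3597e-07
x = 2 * sqrt(D*t) = 2 * sqrt(2.3597e-07) = 9.7154e-04 m = 0.9715 mm


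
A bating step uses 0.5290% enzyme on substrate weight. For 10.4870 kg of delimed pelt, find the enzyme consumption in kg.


Formula: Enzyme = substrate * pct / 100
Substituting: Enzyme = 10.4870 * 0.5290 / 100
Result: 0.0554762 kg


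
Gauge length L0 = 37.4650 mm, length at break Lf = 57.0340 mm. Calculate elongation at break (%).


Formula: Elongation = (Lf - L0) / L0 * 100
Substituting: Elongation = (57.0340 - 37.4650) / 37.4650 * 100
Result: 52.2328 %


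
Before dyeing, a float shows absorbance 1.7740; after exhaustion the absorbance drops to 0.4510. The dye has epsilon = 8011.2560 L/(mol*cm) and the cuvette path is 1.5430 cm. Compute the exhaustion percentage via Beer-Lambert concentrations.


c_initial = A_i / (epsilon * l) = 1.7740 / (8011.2560 * 1.5430) = 1.4351e-04 mol/L
c_final = A_f / (epsilon * l) = 0.4510 / (8011.2560 * 1.5430) = 3.6485e-05 mol/L
Exhaustion = (c_initial - c_final) / c_initial * 100 = (1.4351e-04 - 3.6485e-05) / 1.4351e-04 * 100 = 74.5772 %


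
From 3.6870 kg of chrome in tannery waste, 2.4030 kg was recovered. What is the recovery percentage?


Formula: Recovery = recovered / input * 100
Substituting: Recovery = 2.4030 / 3.6870 * 100
Result: 65.1749 %


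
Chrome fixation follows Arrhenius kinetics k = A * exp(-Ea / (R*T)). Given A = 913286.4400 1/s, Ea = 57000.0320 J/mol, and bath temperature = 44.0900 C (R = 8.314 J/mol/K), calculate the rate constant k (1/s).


T_K = T_C + 273.15 = 44.0900 + 273.15 = 317.2400 K
exponent = -Ea / (R * T_K) = -57000.0320 / (8.314 * 317.2400) = -21.6111
k = A * exp(exponent) = 913286.4400 * exp(-21.6111) = 3.7585e-04 1/s


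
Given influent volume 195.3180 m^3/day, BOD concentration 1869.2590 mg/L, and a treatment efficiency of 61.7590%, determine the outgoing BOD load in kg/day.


Load_in = volume * conc / 1000 = 195.3180 * 1869.2590 / 1000 = 365.0999 kg/day
Removed = Load_in * eff / 100 = 365.0999 * 61.7590 / 100 = 225.4821 kg/day
Load_out = Load_in - Removed = 365.0999 - 225.4821 = 139.6179 kg/day


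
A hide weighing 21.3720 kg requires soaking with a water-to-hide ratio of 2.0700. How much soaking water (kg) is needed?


Formula: Water = hide_weight * ratio
Substituting: Water = 21.3720 * 2.0700
Result: 44.2400 kg


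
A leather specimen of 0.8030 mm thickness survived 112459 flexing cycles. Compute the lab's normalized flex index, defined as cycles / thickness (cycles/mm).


Formula: Index = cycles / thickness
Substituting: Index = 112459 / 0.8030
Result: 140048.5679 cycles/mm


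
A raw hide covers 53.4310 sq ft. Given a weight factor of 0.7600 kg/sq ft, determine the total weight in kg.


Formula: Weight = area * weight_per_sqft
Substituting: Weight = 53.4310 * 0.7600
Result: 40.6076 kg


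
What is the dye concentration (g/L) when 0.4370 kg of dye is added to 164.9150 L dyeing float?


Formula: Conc = dye_mass(kg) / volume(L) * 1000
Substituting: Conc = 0.4370 / 164.9150 * 1000
Result: 2.6498 g/L


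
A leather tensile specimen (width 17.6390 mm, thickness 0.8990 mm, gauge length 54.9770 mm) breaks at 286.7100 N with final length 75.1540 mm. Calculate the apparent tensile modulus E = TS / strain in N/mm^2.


TS = F / (w * t) = 286.7100 / (17.6390 * 0.8990) = 18.0804 N/mm^2
strain = (Lf - L0) / L0 = (75.1540 - 54.9770) / 54.9770 = 0.3670
E = TS / strain = 18.0804 / 0.3670 = 49.2644 N/mm^2


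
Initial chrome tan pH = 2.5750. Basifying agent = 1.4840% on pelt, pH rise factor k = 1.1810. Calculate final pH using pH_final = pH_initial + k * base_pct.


Formula: pH_final = pH_initial + k * base_pct
Substituting: pH_final = 2.5750 + 1.1810 * 1.4840
Result: 4.3276


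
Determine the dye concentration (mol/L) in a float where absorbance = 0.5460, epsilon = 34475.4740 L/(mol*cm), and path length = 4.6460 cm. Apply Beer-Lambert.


Formula: c = A / (epsilon * l)
Substituting: c = 0.5460 / (34475.4740 * 4.6460)
Result: 3.4088e-06 mol/L


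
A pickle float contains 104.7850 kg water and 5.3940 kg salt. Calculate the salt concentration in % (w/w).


Formula: Conc = salt / (water + salt) * 100
Substituting: Conc = 5.3940 / (104.7850 + 5.3940) * 100
Result: 4.8957 %


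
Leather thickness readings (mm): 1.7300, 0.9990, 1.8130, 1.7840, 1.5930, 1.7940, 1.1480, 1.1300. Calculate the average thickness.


Formula: Average = sum / n
Substituting: Average = 11.9910 / 8
Result: 1.4989 mm


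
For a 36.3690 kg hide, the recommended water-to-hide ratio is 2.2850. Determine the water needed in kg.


Formula: Water = hide_weight * ratio
Substituting: Water = 36.3690 * 2.2850
Result: 83.1032 kg


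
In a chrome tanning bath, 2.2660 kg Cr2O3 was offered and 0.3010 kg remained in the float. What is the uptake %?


Formula: Uptake = (offered - residual) / offered * 100
Substituting: Uptake = (2.2660 - 0.3010) / 2.2660 * 100
Result: 86.7167 %


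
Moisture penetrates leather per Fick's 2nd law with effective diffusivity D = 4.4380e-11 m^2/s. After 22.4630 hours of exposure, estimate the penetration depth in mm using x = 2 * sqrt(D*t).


t = 22.4630 hr * 3600 = 80866.8000 s
D * t = 4.4380e-11 * 80866.8000 = 3.5889e-06
x = 2 * sqrt(D*t) = 2 * sqrt(3.5889e-06) = 0.00378886 m = 3.7889 mm


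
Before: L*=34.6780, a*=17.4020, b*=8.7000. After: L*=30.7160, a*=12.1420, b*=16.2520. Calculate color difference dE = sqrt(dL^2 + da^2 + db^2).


dL = -3.9620, da = -5.2600, db = 7.5520
dE = sqrt((-3.9620)^2 + (-5.2600)^2 + 7.5520^2) = 10.0199


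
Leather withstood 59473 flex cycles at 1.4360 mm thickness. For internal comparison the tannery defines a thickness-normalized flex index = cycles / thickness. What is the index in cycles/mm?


Formula: Index = cycles / thickness
Substituting: Index = 59473 / 1.4360
Result: 41415.7382 cycles/mm


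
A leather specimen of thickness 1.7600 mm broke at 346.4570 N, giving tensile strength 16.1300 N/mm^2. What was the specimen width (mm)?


Formula: w = F / (TS * t)
Substituting: w = 346.4570 / (16.1300 * 1.7600)
Result: 12.2040 mm


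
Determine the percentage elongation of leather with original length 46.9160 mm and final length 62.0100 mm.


Formula: Elongation = (Lf - L0) / L0 * 100
Substituting: Elongation = (62.0100 - 46.9160) / 46.9160 * 100
Result: 32.1724 %


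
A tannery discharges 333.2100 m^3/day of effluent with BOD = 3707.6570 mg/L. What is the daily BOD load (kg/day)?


Formula: BOD_load = volume * conc / 1000
Substituting: BOD_load = 333.2100 * 3707.6570 / 1000
Result: 1235.4284 kg/day


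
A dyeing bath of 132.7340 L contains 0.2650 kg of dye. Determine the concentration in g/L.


Formula: Conc = dye_mass(kg) / volume(L) * 1000
Substituting: Conc = 0.2650 / 132.7340 * 1000
Result: 1.9965 g/L


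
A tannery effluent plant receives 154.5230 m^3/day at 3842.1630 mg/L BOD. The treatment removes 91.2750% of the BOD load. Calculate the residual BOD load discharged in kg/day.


Load_in = volume * conc / 1000 = 154.5230 * 3842.1630 / 1000 = 593.7026 kg/day
Removed = Load_in * eff / 100 = 593.7026 * 91.2750 / 100 = 541.9020 kg/day
Load_out = Load_in - Removed = 593.7026 - 541.9020 = 51.8005 kg/day


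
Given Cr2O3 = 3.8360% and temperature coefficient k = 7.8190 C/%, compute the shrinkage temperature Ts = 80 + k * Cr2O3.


Formula: Ts = 80 + k * Cr2O3
Substituting: Ts = 80 + 7.8190 * 3.8360
Result: 109.9937 C


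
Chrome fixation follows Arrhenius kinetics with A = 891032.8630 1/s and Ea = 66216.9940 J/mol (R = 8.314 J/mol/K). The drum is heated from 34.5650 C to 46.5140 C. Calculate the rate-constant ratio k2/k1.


T1 = 34.5650 + 273.15 = 307.7150 K; T2 = 46.5140 + 273.15 = 319.6640 K
k1 = A * exp(-Ea/(R*T1)) = 891032.8630 * exp(-66216.9940/(8.314*307.7150)) = 5.1186e-06 1/s
k2 = A * exp(-Ea/(R*T2)) = 891032.8630 * exp(-66216.9940/(8.314*319.6640)) = 1.3469e-05 1/s
k2/k1 = 1.3469e-05 / 5.1186e-06 = 2.6313


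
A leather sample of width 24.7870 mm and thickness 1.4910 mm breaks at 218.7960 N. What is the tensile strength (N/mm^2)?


Formula: TS = force / (width * thickness)
Substituting: TS = 218.7960 / (24.7870 * 1.4910)
Result: 5.9202 N/mm^2


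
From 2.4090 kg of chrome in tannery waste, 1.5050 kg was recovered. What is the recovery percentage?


Formula: Recovery = recovered / input * 100
Substituting: Recovery = 1.5050 / 2.4090 * 100
Result: 62.4741 %


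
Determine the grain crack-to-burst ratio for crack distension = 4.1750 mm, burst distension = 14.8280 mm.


Formula: Ratio = crack / burst
Substituting: Ratio = 4.1750 / 14.8280
Result: 0.2816


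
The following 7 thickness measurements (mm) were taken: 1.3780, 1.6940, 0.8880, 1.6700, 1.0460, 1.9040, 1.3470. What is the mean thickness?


Formula: Average = sum / n
Substituting: Average = 9.9270 / 7
Result: 1.4181 mm


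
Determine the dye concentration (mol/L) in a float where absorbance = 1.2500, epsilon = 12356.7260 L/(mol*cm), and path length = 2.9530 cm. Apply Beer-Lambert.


Formula: c = A / (epsilon * l)
Substituting: c = 1.2500 / (12356.7260 * 2.9530)
Result: 3.4257e-05 mol/L


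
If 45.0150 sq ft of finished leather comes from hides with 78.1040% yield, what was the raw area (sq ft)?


Formula: raw = finished * 100 / yield
Substituting: raw = 45.0150 * 100 / 78.1040
Result: 57.6347 sq ft


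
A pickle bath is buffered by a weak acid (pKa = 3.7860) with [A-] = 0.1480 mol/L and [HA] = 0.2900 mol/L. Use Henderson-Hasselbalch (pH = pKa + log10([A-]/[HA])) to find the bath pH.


ratio = [A-] / [HA] = 0.1480 / 0.2900 = 0.5103
log10(ratio) = -0.2921
pH = pKa + log10(ratio) = 3.7860 - 0.2921 = 3.4939


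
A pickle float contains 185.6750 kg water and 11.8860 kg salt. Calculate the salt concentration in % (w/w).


Formula: Conc = salt / (water + salt) * 100
Substituting: Conc = 11.8860 / (185.6750 + 11.8860) * 100
Result: 6.0164 %


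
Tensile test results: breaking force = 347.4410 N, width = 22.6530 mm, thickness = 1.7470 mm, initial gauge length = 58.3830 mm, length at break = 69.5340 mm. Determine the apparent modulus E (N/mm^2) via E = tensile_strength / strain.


TS = F / (w * t) = 347.4410 / (22.6530 * 1.7470) = 8.7794 N/mm^2
strain = (Lf - L0) / L0 = (69.5340 - 58.3830) / 58.3830 = 0.1910
E = TS / strain = 8.7794 / 0.1910 = 45.9658 N/mm^2


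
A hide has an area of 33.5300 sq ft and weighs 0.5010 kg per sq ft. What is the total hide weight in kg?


Formula: Weight = area * weight_per_sqft
Substituting: Weight = 33.5300 * 0.5010
Result: 16.7985 kg


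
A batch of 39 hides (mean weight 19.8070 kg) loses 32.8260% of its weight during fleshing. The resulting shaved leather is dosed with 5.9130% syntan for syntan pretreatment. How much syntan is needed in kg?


Total_raw = N * avg_wt = 39 * 19.8070 = 772.4730 kg
Substrate = Total_raw * (1 - loss/100) = 772.4730 * (1 - 32.8260/100) = 518.9010 kg
Syntan = Substrate * pct / 100 = 518.9010 * 5.9130 / 100 = 30.6826 kg


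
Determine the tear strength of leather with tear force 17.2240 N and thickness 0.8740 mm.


Formula: Tear strength = force / thickness
Substituting: Tear strength = 17.2240 / 0.8740
Result: 19.7071 N/mm


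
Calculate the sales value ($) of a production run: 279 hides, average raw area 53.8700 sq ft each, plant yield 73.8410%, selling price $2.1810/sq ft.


Raw_total = N * avg_area = 279 * 53.8700 = 15029.7300 sq ft
Finished = Raw_total * yield / 100 = 15029.7300 * 73.8410 / 100 = 11098.1029 sq ft
Value = Finished * price = 11098.1029 * 2.1810 = 24204.9625 $


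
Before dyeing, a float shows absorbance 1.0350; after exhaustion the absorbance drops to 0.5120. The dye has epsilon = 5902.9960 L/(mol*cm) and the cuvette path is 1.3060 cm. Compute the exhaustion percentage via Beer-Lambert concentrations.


c_initial = A_i / (epsilon * l) = 1.0350 / (5902.9960 * 1.3060) = 1.3425e-04 mol/L
c_final = A_f / (epsilon * l) = 0.5120 / (5902.9960 * 1.3060) = 6.6413e-05 mol/L
Exhaustion = (c_initial - c_final) / c_initial * 100 = (1.3425e-04 - 6.6413e-05) / 1.3425e-04 * 100 = 50.5314 %


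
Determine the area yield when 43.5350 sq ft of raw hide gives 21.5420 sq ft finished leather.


Formula: Yield = finished / raw * 100
Substituting: Yield = 21.5420 / 43.5350 * 100
Result: 49.4820 %


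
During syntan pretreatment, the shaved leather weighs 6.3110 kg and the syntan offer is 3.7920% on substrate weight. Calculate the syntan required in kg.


Formula: Syntan = substrate * pct / 100
Substituting: Syntan = 6.3110 * 3.7920 / 100
Result: 0.2393 kg


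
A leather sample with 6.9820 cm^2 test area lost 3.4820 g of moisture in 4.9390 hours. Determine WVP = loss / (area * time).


Formula: WVP = loss / (area * time)
Substituting: WVP = 3.4820 / (6.9820 * 4.9390)
Result: 0.1010 g/(cm^2*hr)


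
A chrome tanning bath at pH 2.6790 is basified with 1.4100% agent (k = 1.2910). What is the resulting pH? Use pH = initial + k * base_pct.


Formula: pH_final = pH_initial + k * base_pct
Substituting: pH_final = 2.6790 + 1.2910 * 1.4100
Result: 4.4993


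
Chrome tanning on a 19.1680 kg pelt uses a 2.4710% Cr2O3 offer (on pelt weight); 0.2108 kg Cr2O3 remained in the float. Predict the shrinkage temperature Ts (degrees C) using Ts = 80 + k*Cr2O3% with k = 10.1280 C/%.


Offered = pelt * offer_pct / 100 = 19.1680 * 2.4710 / 100 = 0.4736 kg
Uptake = offered - residual = 0.4736 - 0.2108 = 0.2628 kg
Cr2O3% on pelt = uptake / pelt * 100 = 0.2628 / 19.1680 * 100 = 1.3713 %
Ts = 80 + k * Cr2O3% = 80 + 10.1280 * 1.3713 = 93.8880 C


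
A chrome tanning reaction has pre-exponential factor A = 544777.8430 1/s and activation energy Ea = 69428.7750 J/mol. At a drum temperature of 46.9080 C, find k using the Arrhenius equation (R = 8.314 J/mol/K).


T_K = T_C + 273.15 = 46.9080 + 273.15 = 320.0580 K
exponent = -Ea / (R * T_K) = -69428.7750 / (8.314 * 320.0580) = -26.0916
k = A * exp(exponent) = 544777.8430 * exp(-26.0916) = 2.5397e-06 1/s


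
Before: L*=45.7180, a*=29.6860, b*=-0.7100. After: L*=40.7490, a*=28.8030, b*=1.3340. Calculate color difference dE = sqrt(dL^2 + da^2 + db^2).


dL = -4.9690, da = -0.8830, db = 2.0440
dE = sqrt((-4.9690)^2 + (-0.8830)^2 + 2.0440^2) = 5.4451


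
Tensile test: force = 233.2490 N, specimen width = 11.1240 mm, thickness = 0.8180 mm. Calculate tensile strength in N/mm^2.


Formula: TS = force / (width * thickness)
Substituting: TS = 233.2490 / (11.1240 * 0.8180)
Result: 25.6334 N/mm^2


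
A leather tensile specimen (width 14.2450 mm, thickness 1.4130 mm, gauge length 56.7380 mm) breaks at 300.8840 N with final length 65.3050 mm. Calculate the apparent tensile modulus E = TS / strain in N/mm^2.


TS = F / (w * t) = 300.8840 / (14.2450 * 1.4130) = 14.9484 N/mm^2
strain = (Lf - L0) / L0 = (65.3050 - 56.7380) / 56.7380 = 0.1510
E = TS / strain = 14.9484 / 0.1510 = 99.0010 N/mm^2


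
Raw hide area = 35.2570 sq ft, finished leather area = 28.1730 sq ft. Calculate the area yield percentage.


Formula: Yield = finished / raw * 100
Substituting: Yield = 28.1730 / 35.2570 * 100
Result: 79.9075 %


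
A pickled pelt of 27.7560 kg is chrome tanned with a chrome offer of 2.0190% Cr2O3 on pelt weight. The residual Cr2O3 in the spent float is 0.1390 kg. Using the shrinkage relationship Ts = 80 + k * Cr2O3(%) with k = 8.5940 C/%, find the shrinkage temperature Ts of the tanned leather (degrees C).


Offered = pelt * offer_pct / 100 = 27.7560 * 2.0190 / 100 = 0.5604 kg
Uptake = offered - residual = 0.5604 - 0.1390 = 0.4214 kg
Cr2O3% on pelt = uptake / pelt * 100 = 0.4214 / 27.7560 * 100 = 1.5182 %
Ts = 80 + k * Cr2O3% = 80 + 8.5940 * 1.5182 = 93.0475 C


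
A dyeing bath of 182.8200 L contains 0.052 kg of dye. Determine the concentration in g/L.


Formula: Conc = dye_mass(kg) / volume(L) * 1000
Substituting: Conc = 0.052 / 182.8200 * 1000
Result: 0.2844 g/L


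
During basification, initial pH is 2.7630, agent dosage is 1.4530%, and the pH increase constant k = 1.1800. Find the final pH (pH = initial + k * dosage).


Formula: pH_final = pH_initial + k * base_pct
Substituting: pH_final = 2.7630 + 1.1800 * 1.4530
Result: 4.4775


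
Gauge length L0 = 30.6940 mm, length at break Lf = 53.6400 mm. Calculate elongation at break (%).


Formula: Elongation = (Lf - L0) / L0 * 100
Substituting: Elongation = (53.6400 - 30.6940) / 30.6940 * 100
Result: 74.7573 %


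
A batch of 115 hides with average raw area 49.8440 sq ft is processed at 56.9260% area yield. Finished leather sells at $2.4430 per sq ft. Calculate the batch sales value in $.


Raw_total = N * avg_area = 115 * 49.8440 = 5732.0600 sq ft
Finished = Raw_total * yield / 100 = 5732.0600 * 56.9260 / 100 = 3263.0325 sq ft
Value = Finished * price = 3263.0325 * 2.4430 = 7971.5883 $


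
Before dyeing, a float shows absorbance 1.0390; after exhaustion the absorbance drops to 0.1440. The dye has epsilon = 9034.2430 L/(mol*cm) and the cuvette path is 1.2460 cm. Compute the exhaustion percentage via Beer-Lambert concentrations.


c_initial = A_i / (epsilon * l) = 1.0390 / (9034.2430 * 1.2460) = 9.2301e-05 mol/L
c_final = A_f / (epsilon * l) = 0.1440 / (9034.2430 * 1.2460) = 1.2792e-05 mol/L
Exhaustion = (c_initial - c_final) / c_initial * 100 = (9.2301e-05 - 1.2792e-05) / 9.2301e-05 * 100 = 86.1405 %


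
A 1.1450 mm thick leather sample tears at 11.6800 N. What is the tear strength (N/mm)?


Formula: Tear strength = force / thickness
Substituting: Tear strength = 11.6800 / 1.1450
Result: 10.2009 N/mm


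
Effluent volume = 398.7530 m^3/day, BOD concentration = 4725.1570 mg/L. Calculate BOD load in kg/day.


Formula: BOD_load = volume * conc / 1000
Substituting: BOD_load = 398.7530 * 4725.1570 / 1000
Result: 1884.1705 kg/day


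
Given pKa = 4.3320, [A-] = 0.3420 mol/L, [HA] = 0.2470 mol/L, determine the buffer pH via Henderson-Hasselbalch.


ratio = [A-] / [HA] = 0.3420 / 0.2470 = 1.3846
log10(ratio) = 0.1413
pH = pKa + log10(ratio) = 4.3320 + 0.1413 = 4.4733


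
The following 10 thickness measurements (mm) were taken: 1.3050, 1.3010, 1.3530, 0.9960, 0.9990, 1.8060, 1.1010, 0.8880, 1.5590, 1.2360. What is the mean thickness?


Formula: Average = sum / n
Substituting: Average = 12.5440 / 10
Result: 1.2544 mm


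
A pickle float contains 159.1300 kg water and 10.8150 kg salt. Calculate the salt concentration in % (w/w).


Formula: Conc = salt / (water + salt) * 100
Substituting: Conc = 10.8150 / (159.1300 + 10.8150) * 100
Result: 6.3638 %


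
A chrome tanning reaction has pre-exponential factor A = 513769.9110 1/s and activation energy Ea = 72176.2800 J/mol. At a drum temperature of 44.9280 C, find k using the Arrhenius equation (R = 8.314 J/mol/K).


T_K = T_C + 273.15 = 44.9280 + 273.15 = 318.0780 K
exponent = -Ea / (R * T_K) = -72176.2800 / (8.314 * 318.0780) = -27.2930
k = A * exp(exponent) = 513769.9110 * exp(-27.2930) = 7.2041e-07 1/s
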